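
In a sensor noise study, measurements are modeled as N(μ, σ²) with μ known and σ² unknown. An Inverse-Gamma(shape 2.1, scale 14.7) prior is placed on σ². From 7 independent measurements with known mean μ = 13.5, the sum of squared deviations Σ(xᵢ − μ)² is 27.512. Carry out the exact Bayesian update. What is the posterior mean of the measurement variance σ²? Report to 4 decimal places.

With known mean μ and an Inverse-Gamma(α, β) prior on σ², the Normal likelihood is conjugate: posterior is Inv-Gamma(α + n/2, β + Σ(xᵢ−μ)²/2).
Posterior: Inv-Gamma(2.1 + 7/2, 14.7 + 27.512/2) = Inv-Gamma(5.60, 28.4560).
E[σ²|data] = β/(α−1) = 28.4560/4.60 = 6.1861.

6.1861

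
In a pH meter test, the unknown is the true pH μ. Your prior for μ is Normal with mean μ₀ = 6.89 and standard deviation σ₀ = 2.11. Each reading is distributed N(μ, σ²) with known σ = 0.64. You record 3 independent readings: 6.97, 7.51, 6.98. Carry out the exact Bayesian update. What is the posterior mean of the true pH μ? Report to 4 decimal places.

For Normal data with known variance σ², a Normal(μ₀, σ₀²) prior on μ is conjugate. Posterior precision = 1/σ₀² + n/σ²; posterior mean is the precision-weighted average of μ₀ and x̄.
Σxᵢ = 6.97 + 7.51 + 6.98 = 21.46, so n·x̄ = 21.46.
σ₀² = 2.11² = 4.4521, σ² = 0.64² = 0.4096; σ² + n·σ₀² = 0.4096 + 3·4.4521 = 13.7659.
Posterior mean = (μ₀/σ₀² + n·x̄/σ²)/(1/σ₀² + n/σ²) = (σ²·μ₀ + σ₀²·n·x̄)/(σ² + n·σ₀²) = (0.4096·6.89 + 4.4521·21.46)/13.7659 = 98.36421/13.7659 = 7.1455.

7.1455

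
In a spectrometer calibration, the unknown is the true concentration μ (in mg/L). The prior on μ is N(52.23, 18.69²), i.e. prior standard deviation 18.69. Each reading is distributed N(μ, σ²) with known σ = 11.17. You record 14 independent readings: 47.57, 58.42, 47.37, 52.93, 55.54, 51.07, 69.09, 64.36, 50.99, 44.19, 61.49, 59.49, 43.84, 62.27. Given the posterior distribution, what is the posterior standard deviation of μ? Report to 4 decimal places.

2.9479

For Normal data with known variance σ², a Normal(μ₀, σ₀²) prior on μ is conjugate. Posterior precision = 1/σ₀² + n/σ²; posterior mean is the precision-weighted average of μ₀ and x̄.
σ₀² = 18.69² = 349.3161, σ² = 11.17² = 124.7689; σ² + n·σ₀² = 124.7689 + 14·349.3161 = 5015.1943.
Posterior precision = 1/σ₀² + n/σ² = 1/349.3161 + 14/124.7689 = (σ² + n·σ₀²)/(σ₀²σ²) = 5015.1943/(349.3161·124.7689); posterior variance σₙ² = σ₀²σ²/(σ² + n·σ₀²) = 349.3161·124.7689/5015.1943 = 8.690348.
Posterior SD = √σₙ² = √(349.3161·124.7689/5015.1943) = 2.9479.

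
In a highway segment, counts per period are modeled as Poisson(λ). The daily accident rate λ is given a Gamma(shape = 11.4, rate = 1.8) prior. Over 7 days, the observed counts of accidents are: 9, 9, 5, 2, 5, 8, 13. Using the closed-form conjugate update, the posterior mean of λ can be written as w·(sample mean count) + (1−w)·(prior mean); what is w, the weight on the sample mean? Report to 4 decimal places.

With a Gamma(shape α, rate β) prior, the Poisson likelihood is conjugate: the posterior is Gamma(α + ΣXᵢ, β + n).
Posterior mean = (α₀+S)/(β₀+n) = [n/(β₀+n)]·(S/n) + [β₀/(β₀+n)]·(α₀/β₀), so only n and β₀ enter the weight.
Weight on data w = n/(β₀+n) = 7/(1.8+7) = 7/8.8 = 0.7955.

0.7955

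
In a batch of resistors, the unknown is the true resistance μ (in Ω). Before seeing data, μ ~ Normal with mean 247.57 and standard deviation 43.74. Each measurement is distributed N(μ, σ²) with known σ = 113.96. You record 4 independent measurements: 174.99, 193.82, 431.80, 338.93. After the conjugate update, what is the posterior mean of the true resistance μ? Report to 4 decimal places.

261.4056

For Normal data with known variance σ², a Normal(μ₀, σ₀²) prior on μ is conjugate. Posterior precision = 1/σ₀² + n/σ²; posterior mean is the precision-weighted average of μ₀ and x̄.
Σxᵢ = 174.99 + 193.82 + 431.80 + 338.93 = 1139.54, so n·x̄ = 1139.54.
σ₀² = 43.74² = 1913.1876, σ² = 113.96² = 12986.8816; σ² + n·σ₀² = 12986.8816 + 4·1913.1876 = 20639.632.
Posterior mean = (μ₀/σ₀² + n·x̄/σ²)/(1/σ₀² + n/σ²) = (σ²·μ₀ + σ₀²·n·x̄)/(σ² + n·σ₀²) = (12986.8816·247.57 + 1913.1876·1139.54)/20639.632 = 5395316.075416/20639.632 = 261.4056.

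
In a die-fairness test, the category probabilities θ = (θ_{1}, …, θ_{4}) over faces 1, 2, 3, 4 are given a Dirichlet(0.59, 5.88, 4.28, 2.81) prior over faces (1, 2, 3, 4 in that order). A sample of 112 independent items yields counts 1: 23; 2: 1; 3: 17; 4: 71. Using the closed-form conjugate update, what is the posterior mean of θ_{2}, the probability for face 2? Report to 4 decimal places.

The Dirichlet prior is conjugate to the Multinomial likelihood: each posterior αⱼ = prior αⱼ + observed count nⱼ.
Posterior concentration: (23.59, 6.88, 21.28, 73.81), total = 125.56.
E[θ_{2}|data] = α_{2}/Σα = 6.88/125.56 = 0.0548.

0.0548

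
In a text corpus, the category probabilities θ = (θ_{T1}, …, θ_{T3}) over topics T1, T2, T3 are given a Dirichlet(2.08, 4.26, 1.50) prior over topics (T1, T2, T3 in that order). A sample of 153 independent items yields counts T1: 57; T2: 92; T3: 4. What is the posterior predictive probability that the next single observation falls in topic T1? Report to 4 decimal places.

The Dirichlet prior is conjugate to the Multinomial likelihood: each posterior αⱼ = prior αⱼ + observed count nⱼ.
Posterior concentration: (59.08, 96.26, 5.50), total = 160.84.
P(next = T1 | data) = α_{T1}/Σα = 0.3673.

0.3673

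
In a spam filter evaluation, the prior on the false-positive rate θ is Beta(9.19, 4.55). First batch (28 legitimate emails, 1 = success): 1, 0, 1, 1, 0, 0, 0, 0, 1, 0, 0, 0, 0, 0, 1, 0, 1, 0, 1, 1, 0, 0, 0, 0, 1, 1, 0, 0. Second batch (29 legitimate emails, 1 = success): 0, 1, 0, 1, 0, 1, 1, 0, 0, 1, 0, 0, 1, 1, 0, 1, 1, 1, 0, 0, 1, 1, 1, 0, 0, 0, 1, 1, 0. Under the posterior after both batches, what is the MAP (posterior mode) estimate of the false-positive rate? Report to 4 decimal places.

The Beta prior is conjugate to a Binomial/Bernoulli likelihood; the update adds successes to α and failures to β.
After batch 1: Beta(9.19+10, 4.55+18) = Beta(19.19, 22.55).
After batch 2: Beta(19.19+15, 22.55+14) = Beta(34.19, 36.55).
Mode of Beta(a,b) for a,b>1 is (a−1)/(a+b−2) = 33.19/68.74 = 0.4828.

0.4828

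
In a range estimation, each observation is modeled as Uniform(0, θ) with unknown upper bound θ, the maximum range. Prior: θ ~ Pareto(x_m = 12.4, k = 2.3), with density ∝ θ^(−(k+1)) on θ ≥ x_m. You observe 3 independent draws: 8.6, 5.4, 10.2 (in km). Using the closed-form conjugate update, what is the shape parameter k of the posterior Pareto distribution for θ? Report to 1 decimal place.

A Pareto(scale x_m, shape k) prior on the upper bound θ of Uniform(0, θ) is conjugate: posterior is Pareto(max(x_m, max xᵢ), k + n).
Sample maximum = 10.2; prior scale x_m = 12.4 → posterior scale = max = 12.4.
Posterior shape = 2.3 + 3 = 5.3.
Posterior shape k = 5.3.

5.3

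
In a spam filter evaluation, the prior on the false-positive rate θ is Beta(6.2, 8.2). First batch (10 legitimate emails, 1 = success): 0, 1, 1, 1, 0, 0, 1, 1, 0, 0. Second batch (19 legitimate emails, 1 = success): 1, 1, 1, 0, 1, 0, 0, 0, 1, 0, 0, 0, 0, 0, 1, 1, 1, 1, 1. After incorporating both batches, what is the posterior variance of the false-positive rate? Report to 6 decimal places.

0.005628

The Beta prior is conjugate to a Binomial/Bernoulli likelihood; the update adds successes to α and failures to β.
After batch 1: Beta(6.2+5, 8.2+5) = Beta(11.2, 13.2).
After batch 2: Beta(11.2+10, 13.2+9) = Beta(21.2, 22.2).
Var = αβ/((α+β)²(α+β+1)) = 21.2·22.2/(43.4²·44.4) = 0.005628.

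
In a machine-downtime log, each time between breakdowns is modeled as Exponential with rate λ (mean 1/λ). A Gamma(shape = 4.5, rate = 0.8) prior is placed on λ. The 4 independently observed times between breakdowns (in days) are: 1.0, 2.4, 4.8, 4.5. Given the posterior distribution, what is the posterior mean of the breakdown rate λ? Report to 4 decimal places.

With a Gamma(shape α, rate β) prior on the exponential rate λ, the posterior after n observations with total T = Σxᵢ is Gamma(α+n, β+T).
Sum of observations T = 12.7 days; n = 4.
Posterior: Gamma(4.5+4, 0.8+12.7) = Gamma(8.5, 13.5).
Posterior mean of λ = α/β = 8.5/13.5 = 0.6296.

0.6296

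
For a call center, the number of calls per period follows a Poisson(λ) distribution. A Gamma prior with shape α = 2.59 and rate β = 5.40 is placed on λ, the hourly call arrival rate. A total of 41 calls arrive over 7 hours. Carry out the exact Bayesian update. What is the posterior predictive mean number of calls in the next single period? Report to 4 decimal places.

3.5153

With a Gamma(shape α, rate β) prior, the Poisson likelihood is conjugate: the posterior is Gamma(α + ΣXᵢ, β + n).
Posterior: Gamma(α+S, β+n) = Gamma(2.59+41, 5.40+7) = Gamma(43.59, 12.40).
The predictive distribution for one future period is NegBinom with mean α/β = 3.5153.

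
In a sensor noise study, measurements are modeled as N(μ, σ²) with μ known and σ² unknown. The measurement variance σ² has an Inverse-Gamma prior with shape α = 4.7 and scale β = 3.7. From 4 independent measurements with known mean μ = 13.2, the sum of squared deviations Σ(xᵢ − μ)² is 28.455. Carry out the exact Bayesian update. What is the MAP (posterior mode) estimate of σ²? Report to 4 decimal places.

2.3282

With known mean μ and an Inverse-Gamma(α, β) prior on σ², the Normal likelihood is conjugate: posterior is Inv-Gamma(α + n/2, β + Σ(xᵢ−μ)²/2).
Posterior: Inv-Gamma(4.7 + 4/2, 3.7 + 28.455/2) = Inv-Gamma(6.70, 17.9275).
Mode = β/(α+1) = 17.9275/7.70 = 2.3282.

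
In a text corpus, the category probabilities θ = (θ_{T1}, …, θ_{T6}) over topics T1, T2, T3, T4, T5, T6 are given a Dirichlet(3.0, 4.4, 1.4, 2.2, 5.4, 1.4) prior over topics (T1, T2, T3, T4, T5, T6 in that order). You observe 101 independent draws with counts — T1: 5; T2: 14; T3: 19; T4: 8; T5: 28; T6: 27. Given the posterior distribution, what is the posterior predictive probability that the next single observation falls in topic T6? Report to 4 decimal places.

The Dirichlet prior is conjugate to the Multinomial likelihood: each posterior αⱼ = prior αⱼ + observed count nⱼ.
Posterior concentration: (8.0, 18.4, 20.4, 10.2, 33.4, 28.4), total = 118.8.
P(next = T6 | data) = α_{T6}/Σα = 0.2391.

0.2391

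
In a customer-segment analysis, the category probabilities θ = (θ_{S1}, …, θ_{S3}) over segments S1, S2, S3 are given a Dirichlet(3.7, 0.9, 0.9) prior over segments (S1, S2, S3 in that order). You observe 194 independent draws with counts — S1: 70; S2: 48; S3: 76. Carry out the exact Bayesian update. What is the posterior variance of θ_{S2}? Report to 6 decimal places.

The Dirichlet prior is conjugate to the Multinomial likelihood: each posterior αⱼ = prior αⱼ + observed count nⱼ.
Posterior concentration: (73.7, 48.9, 76.9), total = 199.5.
Var[θ_j] = α_j(Σα−α_j)/((Σα)²(Σα+1)) = 48.9·150.6/(199.5²·200.5) = 0.000923.

0.000923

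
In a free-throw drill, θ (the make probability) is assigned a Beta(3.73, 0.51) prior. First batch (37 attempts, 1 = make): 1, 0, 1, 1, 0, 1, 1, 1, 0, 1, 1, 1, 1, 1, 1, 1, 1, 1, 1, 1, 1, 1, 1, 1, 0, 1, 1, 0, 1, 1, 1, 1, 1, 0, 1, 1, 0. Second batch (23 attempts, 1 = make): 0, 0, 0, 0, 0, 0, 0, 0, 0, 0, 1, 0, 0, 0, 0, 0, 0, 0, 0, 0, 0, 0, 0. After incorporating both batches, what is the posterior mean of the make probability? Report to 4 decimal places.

The Beta prior is conjugate to a Binomial/Bernoulli likelihood; the update adds successes to α and failures to β.
After batch 1: Beta(3.73+30, 0.51+7) = Beta(33.73, 7.51).
After batch 2: Beta(33.73+1, 7.51+22) = Beta(34.73, 29.51).
Posterior mean = α/(α+β) = 34.73/64.24 = 0.5406.

0.5406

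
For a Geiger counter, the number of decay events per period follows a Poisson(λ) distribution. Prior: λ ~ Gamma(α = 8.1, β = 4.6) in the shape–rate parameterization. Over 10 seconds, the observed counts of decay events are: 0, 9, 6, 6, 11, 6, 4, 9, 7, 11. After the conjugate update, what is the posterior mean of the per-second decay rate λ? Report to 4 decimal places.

With a Gamma(shape α, rate β) prior, the Poisson likelihood is conjugate: the posterior is Gamma(α + ΣXᵢ, β + n).
Sum of counts S = 69 over n = 10 seconds.
Posterior: Gamma(α+S, β+n) = Gamma(8.1+69, 4.6+10) = Gamma(77.1, 14.6).
Posterior mean = α/β = 77.1/14.6 = 5.2808.

5.2808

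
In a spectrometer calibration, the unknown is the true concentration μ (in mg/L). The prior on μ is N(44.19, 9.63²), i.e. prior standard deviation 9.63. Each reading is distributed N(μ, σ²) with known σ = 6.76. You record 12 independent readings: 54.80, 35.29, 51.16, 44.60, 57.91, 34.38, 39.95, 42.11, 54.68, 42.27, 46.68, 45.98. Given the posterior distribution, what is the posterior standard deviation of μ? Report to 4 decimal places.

For Normal data with known variance σ², a Normal(μ₀, σ₀²) prior on μ is conjugate. Posterior precision = 1/σ₀² + n/σ²; posterior mean is the precision-weighted average of μ₀ and x̄.
σ₀² = 9.63² = 92.7369, σ² = 6.76² = 45.6976; σ² + n·σ₀² = 45.6976 + 12·92.7369 = 1158.5404.
Posterior precision = 1/σ₀² + n/σ² = 1/92.7369 + 12/45.6976 = (σ² + n·σ₀²)/(σ₀²σ²) = 1158.5404/(92.7369·45.6976); posterior variance σₙ² = σ₀²σ²/(σ² + n·σ₀²) = 92.7369·45.6976/1158.5404 = 3.657925.
Posterior SD = √σₙ² = √(92.7369·45.6976/1158.5404) = 1.9126.

1.9126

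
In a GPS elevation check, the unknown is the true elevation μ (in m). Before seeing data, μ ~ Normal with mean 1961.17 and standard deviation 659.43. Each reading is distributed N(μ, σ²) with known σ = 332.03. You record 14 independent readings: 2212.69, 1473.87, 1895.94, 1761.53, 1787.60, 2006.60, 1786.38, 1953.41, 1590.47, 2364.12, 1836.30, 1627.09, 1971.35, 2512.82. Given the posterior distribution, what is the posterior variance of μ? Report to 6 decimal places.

7734.503352

For Normal data with known variance σ², a Normal(μ₀, σ₀²) prior on μ is conjugate. Posterior precision = 1/σ₀² + n/σ²; posterior mean is the precision-weighted average of μ₀ and x̄.
σ₀² = 659.43² = 434847.9249, σ² = 332.03² = 110243.9209; σ² + n·σ₀² = 110243.9209 + 14·434847.9249 = 6198114.8695.
Posterior precision = 1/σ₀² + n/σ² = 1/434847.9249 + 14/110243.9209 = (σ² + n·σ₀²)/(σ₀²σ²) = 6198114.8695/(434847.9249·110243.9209); posterior variance σₙ² = σ₀²σ²/(σ² + n·σ₀²) = 434847.9249·110243.9209/6198114.8695 = 7734.503352.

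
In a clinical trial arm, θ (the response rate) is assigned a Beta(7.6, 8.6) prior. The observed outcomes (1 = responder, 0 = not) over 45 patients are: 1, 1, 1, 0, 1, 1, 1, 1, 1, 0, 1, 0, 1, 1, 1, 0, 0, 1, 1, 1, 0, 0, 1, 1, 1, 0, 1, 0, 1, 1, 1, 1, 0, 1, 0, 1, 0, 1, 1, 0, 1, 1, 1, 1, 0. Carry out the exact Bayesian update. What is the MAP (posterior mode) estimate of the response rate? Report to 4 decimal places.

0.6351

The Beta prior is conjugate to a Binomial/Bernoulli likelihood; the update adds successes to α and failures to β.
Posterior: Beta(α+k, β+n−k) = Beta(7.6+31, 8.6+14) = Beta(38.6, 22.6).
Mode of Beta(a,b) for a,b>1 is (a−1)/(a+b−2) = 37.6/59.2 = 0.6351.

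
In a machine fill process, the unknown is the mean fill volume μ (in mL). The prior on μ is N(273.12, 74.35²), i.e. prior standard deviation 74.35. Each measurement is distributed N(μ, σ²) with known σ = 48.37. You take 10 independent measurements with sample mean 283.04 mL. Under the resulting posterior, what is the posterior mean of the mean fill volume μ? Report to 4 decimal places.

For Normal data with known variance σ², a Normal(μ₀, σ₀²) prior on μ is conjugate. Posterior precision = 1/σ₀² + n/σ²; posterior mean is the precision-weighted average of μ₀ and x̄.
n·x̄ = 10·283.04 = 2830.4.
σ₀² = 74.35² = 5527.9225, σ² = 48.37² = 2339.6569; σ² + n·σ₀² = 2339.6569 + 10·5527.9225 = 57618.8819.
Posterior mean = (μ₀/σ₀² + n·x̄/σ²)/(1/σ₀² + n/σ²) = (σ²·μ₀ + σ₀²·n·x̄)/(σ² + n·σ₀²) = (2339.6569·273.12 + 5527.9225·2830.4)/57618.8819 = 16285238.936528/57618.8819 = 282.6372.

282.6372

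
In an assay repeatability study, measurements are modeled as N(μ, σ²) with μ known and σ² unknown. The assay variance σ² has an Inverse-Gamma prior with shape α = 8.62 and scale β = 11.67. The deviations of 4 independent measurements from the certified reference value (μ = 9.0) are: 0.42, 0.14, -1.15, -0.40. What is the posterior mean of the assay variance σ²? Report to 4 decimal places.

1.3003

With known mean μ and an Inverse-Gamma(α, β) prior on σ², the Normal likelihood is conjugate: posterior is Inv-Gamma(α + n/2, β + Σ(xᵢ−μ)²/2).
Σ(xᵢ−μ)² = (0.42)² + (0.14)² + (-1.15)² + (-0.40)² = 1.6785.
Posterior: Inv-Gamma(8.62 + 4/2, 11.67 + 1.6785/2) = Inv-Gamma(10.62, 12.50925).
E[σ²|data] = β/(α−1) = 12.50925/9.62 = 1.3003.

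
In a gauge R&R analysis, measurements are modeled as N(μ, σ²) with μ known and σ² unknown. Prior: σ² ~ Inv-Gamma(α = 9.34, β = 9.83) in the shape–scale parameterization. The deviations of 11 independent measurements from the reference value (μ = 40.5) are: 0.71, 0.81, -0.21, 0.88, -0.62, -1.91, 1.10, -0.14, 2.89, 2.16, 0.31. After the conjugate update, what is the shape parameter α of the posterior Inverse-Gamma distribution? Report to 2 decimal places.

With known mean μ and an Inverse-Gamma(α, β) prior on σ², the Normal likelihood is conjugate: posterior is Inv-Gamma(α + n/2, β + Σ(xᵢ−μ)²/2).
Σ(xᵢ−μ)² = (0.71)² + (0.81)² + (-0.21)² + (0.88)² + (-0.62)² + (-1.91)² + (1.10)² + (-0.14)² + (2.89)² + (2.16)² + (0.31)² = 20.3546.
Posterior: Inv-Gamma(9.34 + 11/2, 9.83 + 20.3546/2) = Inv-Gamma(14.84, 20.00730).
Posterior α = 14.84.

14.84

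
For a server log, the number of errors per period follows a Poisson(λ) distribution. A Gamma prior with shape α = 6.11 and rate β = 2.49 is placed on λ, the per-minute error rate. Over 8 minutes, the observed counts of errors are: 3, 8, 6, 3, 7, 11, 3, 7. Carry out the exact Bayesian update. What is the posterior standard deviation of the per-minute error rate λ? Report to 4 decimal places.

With a Gamma(shape α, rate β) prior, the Poisson likelihood is conjugate: the posterior is Gamma(α + ΣXᵢ, β + n).
Sum of counts S = 48 over n = 8 minutes.
Posterior: Gamma(α+S, β+n) = Gamma(6.11+48, 2.49+8) = Gamma(54.11, 10.49).
SD = √α/β = √54.11/10.49 = 0.7012.

0.7012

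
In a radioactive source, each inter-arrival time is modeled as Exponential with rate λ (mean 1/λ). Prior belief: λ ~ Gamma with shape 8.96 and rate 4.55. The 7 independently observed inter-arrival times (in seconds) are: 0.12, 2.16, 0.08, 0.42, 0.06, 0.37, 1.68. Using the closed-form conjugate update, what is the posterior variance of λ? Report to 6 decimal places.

0.179097

With a Gamma(shape α, rate β) prior on the exponential rate λ, the posterior after n observations with total T = Σxᵢ is Gamma(α+n, β+T).
Sum of observations T = 4.89 seconds; n = 7.
Posterior: Gamma(8.96+7, 4.55+4.89) = Gamma(15.96, 9.44).
Var = α/β² = 0.179097.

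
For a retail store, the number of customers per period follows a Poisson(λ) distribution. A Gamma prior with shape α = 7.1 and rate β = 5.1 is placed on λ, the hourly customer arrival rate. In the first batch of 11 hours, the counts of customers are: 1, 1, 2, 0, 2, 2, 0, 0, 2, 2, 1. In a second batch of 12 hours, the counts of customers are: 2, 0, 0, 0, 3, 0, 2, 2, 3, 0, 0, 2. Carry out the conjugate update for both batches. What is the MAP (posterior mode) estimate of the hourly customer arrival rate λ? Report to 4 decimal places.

1.1779

With a Gamma(shape α, rate β) prior, the Poisson likelihood is conjugate: the posterior is Gamma(α + ΣXᵢ, β + n).
Batch 1: sum of counts S = 13 over n = 11 hours.
After batch 1: Gamma(α+S, β+n) = Gamma(7.1+13, 5.1+11) = Gamma(20.1, 16.1).
Batch 2: sum of counts S = 14 over n = 12 hours.
After batch 2: Gamma(α+S, β+n) = Gamma(20.1+14, 16.1+12) = Gamma(34.1, 28.1).
Mode of Gamma(α,β) for α≥1 is (α−1)/β = 33.1/28.1 = 1.1779.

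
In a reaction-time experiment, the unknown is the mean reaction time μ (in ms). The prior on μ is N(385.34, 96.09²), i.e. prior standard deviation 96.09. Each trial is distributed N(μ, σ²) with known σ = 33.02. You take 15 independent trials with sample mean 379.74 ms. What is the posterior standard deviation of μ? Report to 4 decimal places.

For Normal data with known variance σ², a Normal(μ₀, σ₀²) prior on μ is conjugate. Posterior precision = 1/σ₀² + n/σ²; posterior mean is the precision-weighted average of μ₀ and x̄.
σ₀² = 96.09² = 9233.2881, σ² = 33.02² = 1090.3204; σ² + n·σ₀² = 1090.3204 + 15·9233.2881 = 139589.6419.
Posterior precision = 1/σ₀² + n/σ² = 1/9233.2881 + 15/1090.3204 = (σ² + n·σ₀²)/(σ₀²σ²) = 139589.6419/(9233.2881·1090.3204); posterior variance σₙ² = σ₀²σ²/(σ² + n·σ₀²) = 9233.2881·1090.3204/139589.6419 = 72.120268.
Posterior SD = √σₙ² = √(9233.2881·1090.3204/139589.6419) = 8.4924.

8.4924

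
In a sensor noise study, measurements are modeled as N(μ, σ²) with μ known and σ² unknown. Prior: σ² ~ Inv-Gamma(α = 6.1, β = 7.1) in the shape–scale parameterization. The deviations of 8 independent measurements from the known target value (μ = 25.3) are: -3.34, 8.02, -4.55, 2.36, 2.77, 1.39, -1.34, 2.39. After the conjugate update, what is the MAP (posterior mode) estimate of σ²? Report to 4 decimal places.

With known mean μ and an Inverse-Gamma(α, β) prior on σ², the Normal likelihood is conjugate: posterior is Inv-Gamma(α + n/2, β + Σ(xᵢ−μ)²/2).
Σ(xᵢ−μ)² = (-3.34)² + (8.02)² + (-4.55)² + (2.36)² + (2.77)² + (1.39)² + (-1.34)² + (2.39)² = 118.8608.
Posterior: Inv-Gamma(6.1 + 8/2, 7.1 + 118.8608/2) = Inv-Gamma(10.10, 66.53040).
Mode = β/(α+1) = 66.53040/11.10 = 5.9937.

5.9937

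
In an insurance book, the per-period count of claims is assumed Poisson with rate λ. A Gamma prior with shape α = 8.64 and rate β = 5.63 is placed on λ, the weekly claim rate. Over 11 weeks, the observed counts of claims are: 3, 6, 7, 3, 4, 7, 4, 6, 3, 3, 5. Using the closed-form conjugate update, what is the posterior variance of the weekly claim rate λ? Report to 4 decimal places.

0.2157

With a Gamma(shape α, rate β) prior, the Poisson likelihood is conjugate: the posterior is Gamma(α + ΣXᵢ, β + n).
Sum of counts S = 51 over n = 11 weeks.
Posterior: Gamma(α+S, β+n) = Gamma(8.64+51, 5.63+11) = Gamma(59.64, 16.63).
Var = α/β² = 59.64/16.63² = 0.2157.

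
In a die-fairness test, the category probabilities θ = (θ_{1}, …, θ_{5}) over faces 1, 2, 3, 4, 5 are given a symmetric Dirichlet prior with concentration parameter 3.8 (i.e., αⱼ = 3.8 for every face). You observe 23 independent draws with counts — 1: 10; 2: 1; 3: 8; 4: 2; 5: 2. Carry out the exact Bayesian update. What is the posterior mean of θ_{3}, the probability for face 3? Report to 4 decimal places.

The Dirichlet prior is conjugate to the Multinomial likelihood: each posterior αⱼ = prior αⱼ + observed count nⱼ.
Posterior concentration: (13.8, 4.8, 11.8, 5.8, 5.8), total = 42.0.
E[θ_{3}|data] = α_{3}/Σα = 11.8/42.0 = 0.2810.

0.2810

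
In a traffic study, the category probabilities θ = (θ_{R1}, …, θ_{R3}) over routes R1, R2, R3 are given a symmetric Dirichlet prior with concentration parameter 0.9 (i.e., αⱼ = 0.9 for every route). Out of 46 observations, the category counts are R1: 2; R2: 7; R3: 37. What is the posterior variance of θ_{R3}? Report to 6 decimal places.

The Dirichlet prior is conjugate to the Multinomial likelihood: each posterior αⱼ = prior αⱼ + observed count nⱼ.
Posterior concentration: (2.9, 7.9, 37.9), total = 48.7.
Var[θ_j] = α_j(Σα−α_j)/((Σα)²(Σα+1)) = 37.9·10.8/(48.7²·49.7) = 0.003473.

0.003473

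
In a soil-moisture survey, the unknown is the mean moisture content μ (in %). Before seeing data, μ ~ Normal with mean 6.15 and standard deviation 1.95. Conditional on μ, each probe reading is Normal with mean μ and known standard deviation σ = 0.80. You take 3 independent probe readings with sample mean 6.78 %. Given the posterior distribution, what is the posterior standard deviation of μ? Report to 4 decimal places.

0.4494

For Normal data with known variance σ², a Normal(μ₀, σ₀²) prior on μ is conjugate. Posterior precision = 1/σ₀² + n/σ²; posterior mean is the precision-weighted average of μ₀ and x̄.
σ₀² = 1.95² = 3.8025, σ² = 0.80² = 0.64; σ² + n·σ₀² = 0.64 + 3·3.8025 = 12.0475.
Posterior precision = 1/σ₀² + n/σ² = 1/3.8025 + 3/0.64 = (σ² + n·σ₀²)/(σ₀²σ²) = 12.0475/(3.8025·0.64); posterior variance σₙ² = σ₀²σ²/(σ² + n·σ₀²) = 3.8025·0.64/12.0475 = 0.202000.
Posterior SD = √σₙ² = √(3.8025·0.64/12.0475) = 0.4494.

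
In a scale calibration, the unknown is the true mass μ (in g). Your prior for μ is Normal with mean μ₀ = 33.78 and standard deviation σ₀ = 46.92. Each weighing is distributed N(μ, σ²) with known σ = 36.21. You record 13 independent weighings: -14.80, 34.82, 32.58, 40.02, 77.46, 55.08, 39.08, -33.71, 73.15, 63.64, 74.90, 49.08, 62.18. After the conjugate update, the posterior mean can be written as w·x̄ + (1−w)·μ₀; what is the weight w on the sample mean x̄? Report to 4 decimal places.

For Normal data with known variance σ², a Normal(μ₀, σ₀²) prior on μ is conjugate. Posterior precision = 1/σ₀² + n/σ²; posterior mean is the precision-weighted average of μ₀ and x̄.
σ₀² = 46.92² = 2201.4864, σ² = 36.21² = 1311.1641. Prior precision 1/σ₀² = 1/2201.4864; data precision n/σ² = 13/1311.1641.
w = (n/σ²)/(1/σ₀² + n/σ²) = n·σ₀²/(σ² + n·σ₀²) = 13·2201.4864/(1311.1641 + 13·2201.4864) = 28619.3232/29930.4873 = 0.9562.

0.9562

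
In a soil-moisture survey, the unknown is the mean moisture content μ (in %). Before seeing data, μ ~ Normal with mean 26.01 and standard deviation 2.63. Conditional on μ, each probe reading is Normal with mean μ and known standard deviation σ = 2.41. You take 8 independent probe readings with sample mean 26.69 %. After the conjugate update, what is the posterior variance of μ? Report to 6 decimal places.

For Normal data with known variance σ², a Normal(μ₀, σ₀²) prior on μ is conjugate. Posterior precision = 1/σ₀² + n/σ²; posterior mean is the precision-weighted average of μ₀ and x̄.
σ₀² = 2.63² = 6.9169, σ² = 2.41² = 5.8081; σ² + n·σ₀² = 5.8081 + 8·6.9169 = 61.1433.
Posterior precision = 1/σ₀² + n/σ² = 1/6.9169 + 8/5.8081 = (σ² + n·σ₀²)/(σ₀²σ²) = 61.1433/(6.9169·5.8081); posterior variance σₙ² = σ₀²σ²/(σ² + n·σ₀²) = 6.9169·5.8081/61.1433 = 0.657047.

0.657047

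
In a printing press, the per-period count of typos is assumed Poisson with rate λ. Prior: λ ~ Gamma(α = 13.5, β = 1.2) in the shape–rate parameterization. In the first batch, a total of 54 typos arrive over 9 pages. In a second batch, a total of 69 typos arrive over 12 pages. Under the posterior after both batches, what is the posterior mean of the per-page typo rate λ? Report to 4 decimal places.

With a Gamma(shape α, rate β) prior, the Poisson likelihood is conjugate: the posterior is Gamma(α + ΣXᵢ, β + n).
After batch 1: Gamma(α+S, β+n) = Gamma(13.5+54, 1.2+9) = Gamma(67.5, 10.2).
After batch 2: Gamma(α+S, β+n) = Gamma(67.5+69, 10.2+12) = Gamma(136.5, 22.2).
Posterior mean = α/β = 136.5/22.2 = 6.1486.

6.1486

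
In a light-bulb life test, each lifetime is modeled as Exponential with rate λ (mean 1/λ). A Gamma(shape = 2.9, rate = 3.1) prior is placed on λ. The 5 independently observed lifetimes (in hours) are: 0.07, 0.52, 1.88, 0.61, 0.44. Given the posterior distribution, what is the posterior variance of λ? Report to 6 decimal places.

With a Gamma(shape α, rate β) prior on the exponential rate λ, the posterior after n observations with total T = Σxᵢ is Gamma(α+n, β+T).
Sum of observations T = 3.52 hours; n = 5.
Posterior: Gamma(2.9+5, 3.1+3.52) = Gamma(7.9, 6.62).
Var = α/β² = 0.180265.

0.180265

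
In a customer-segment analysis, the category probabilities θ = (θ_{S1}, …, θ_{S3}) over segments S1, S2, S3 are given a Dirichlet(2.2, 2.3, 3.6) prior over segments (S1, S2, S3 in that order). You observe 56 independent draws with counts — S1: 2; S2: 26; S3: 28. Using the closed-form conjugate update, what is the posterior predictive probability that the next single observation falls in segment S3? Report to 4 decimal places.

The Dirichlet prior is conjugate to the Multinomial likelihood: each posterior αⱼ = prior αⱼ + observed count nⱼ.
Posterior concentration: (4.2, 28.3, 31.6), total = 64.1.
P(next = S3 | data) = α_{S3}/Σα = 0.4930.

0.4930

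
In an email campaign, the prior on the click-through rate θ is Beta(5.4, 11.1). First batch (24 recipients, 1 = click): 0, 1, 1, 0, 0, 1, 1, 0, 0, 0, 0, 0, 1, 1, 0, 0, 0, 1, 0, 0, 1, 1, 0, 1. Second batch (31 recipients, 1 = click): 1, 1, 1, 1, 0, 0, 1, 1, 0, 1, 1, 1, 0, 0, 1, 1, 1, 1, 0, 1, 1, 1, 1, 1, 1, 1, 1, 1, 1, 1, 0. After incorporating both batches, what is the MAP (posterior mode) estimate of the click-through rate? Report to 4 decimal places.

0.5525

The Beta prior is conjugate to a Binomial/Bernoulli likelihood; the update adds successes to α and failures to β.
After batch 1: Beta(5.4+10, 11.1+14) = Beta(15.4, 25.1).
After batch 2: Beta(15.4+24, 25.1+7) = Beta(39.4, 32.1).
Mode of Beta(a,b) for a,b>1 is (a−1)/(a+b−2) = 38.4/69.5 = 0.5525.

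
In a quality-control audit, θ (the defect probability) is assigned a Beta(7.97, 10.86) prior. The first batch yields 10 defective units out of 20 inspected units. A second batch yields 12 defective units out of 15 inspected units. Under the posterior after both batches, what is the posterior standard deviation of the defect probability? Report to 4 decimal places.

The Beta prior is conjugate to a Binomial/Bernoulli likelihood; the update adds successes to α and failures to β.
After batch 1: Beta(7.97+10, 10.86+10) = Beta(17.97, 20.86).
After batch 2: Beta(17.97+12, 20.86+3) = Beta(29.97, 23.86).
Var = αβ/((α+β)²(α+β+1)) = 29.97·23.86/(53.83²·54.83) = 0.00450080; SD = √0.00450080 = 0.0671.

0.0671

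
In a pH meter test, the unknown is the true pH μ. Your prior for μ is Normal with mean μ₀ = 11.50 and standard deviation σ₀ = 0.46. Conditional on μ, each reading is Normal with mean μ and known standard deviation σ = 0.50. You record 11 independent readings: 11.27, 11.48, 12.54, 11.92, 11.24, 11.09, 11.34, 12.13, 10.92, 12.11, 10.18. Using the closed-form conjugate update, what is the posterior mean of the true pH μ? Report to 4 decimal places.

11.4770

For Normal data with known variance σ², a Normal(μ₀, σ₀²) prior on μ is conjugate. Posterior precision = 1/σ₀² + n/σ²; posterior mean is the precision-weighted average of μ₀ and x̄.
Σxᵢ = 11.27 + 11.48 + 12.54 + 11.92 + 11.24 + 11.09 + 11.34 + 12.13 + 10.92 + 12.11 + 10.18 = 126.22, so n·x̄ = 126.22.
σ₀² = 0.46² = 0.2116, σ² = 0.50² = 0.25; σ² + n·σ₀² = 0.25 + 11·0.2116 = 2.5776.
Posterior mean = (μ₀/σ₀² + n·x̄/σ²)/(1/σ₀² + n/σ²) = (σ²·μ₀ + σ₀²·n·x̄)/(σ² + n·σ₀²) = (0.25·11.50 + 0.2116·126.22)/2.5776 = 29.583152/2.5776 = 11.4770.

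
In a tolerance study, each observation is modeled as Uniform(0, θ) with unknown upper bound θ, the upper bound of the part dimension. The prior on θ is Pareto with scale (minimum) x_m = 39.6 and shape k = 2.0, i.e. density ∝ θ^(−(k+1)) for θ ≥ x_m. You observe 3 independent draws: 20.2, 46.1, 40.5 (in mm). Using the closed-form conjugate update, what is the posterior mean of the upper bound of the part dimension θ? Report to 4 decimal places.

A Pareto(scale x_m, shape k) prior on the upper bound θ of Uniform(0, θ) is conjugate: posterior is Pareto(max(x_m, max xᵢ), k + n).
Sample maximum = 46.1; prior scale x_m = 39.6 → posterior scale = max = 46.1.
Posterior shape = 2.0 + 3 = 5.0.
E[θ|data] = k·x_m/(k−1) = 5.0·46.1/4.0 = 57.6250.

57.6250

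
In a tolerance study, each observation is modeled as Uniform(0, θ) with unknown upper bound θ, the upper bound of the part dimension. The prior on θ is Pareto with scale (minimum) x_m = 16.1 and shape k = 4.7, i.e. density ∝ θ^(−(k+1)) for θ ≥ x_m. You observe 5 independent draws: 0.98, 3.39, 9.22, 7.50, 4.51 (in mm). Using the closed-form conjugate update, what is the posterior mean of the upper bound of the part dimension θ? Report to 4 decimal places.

17.9506

A Pareto(scale x_m, shape k) prior on the upper bound θ of Uniform(0, θ) is conjugate: posterior is Pareto(max(x_m, max xᵢ), k + n).
Sample maximum = 9.22; prior scale x_m = 16.1 → posterior scale = max = 16.10.
Posterior shape = 4.7 + 5 = 9.7.
E[θ|data] = k·x_m/(k−1) = 9.7·16.10/8.7 = 17.9506.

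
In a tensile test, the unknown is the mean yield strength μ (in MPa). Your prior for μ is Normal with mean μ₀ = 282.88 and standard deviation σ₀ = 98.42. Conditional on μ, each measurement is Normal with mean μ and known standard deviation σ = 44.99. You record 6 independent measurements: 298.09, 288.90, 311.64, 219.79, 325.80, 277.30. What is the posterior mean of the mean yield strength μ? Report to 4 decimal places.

For Normal data with known variance σ², a Normal(μ₀, σ₀²) prior on μ is conjugate. Posterior precision = 1/σ₀² + n/σ²; posterior mean is the precision-weighted average of μ₀ and x̄.
Σxᵢ = 298.09 + 288.90 + 311.64 + 219.79 + 325.80 + 277.30 = 1721.52, so n·x̄ = 1721.52.
σ₀² = 98.42² = 9686.4964, σ² = 44.99² = 2024.1001; σ² + n·σ₀² = 2024.1001 + 6·9686.4964 = 60143.0785.
Posterior mean = (μ₀/σ₀² + n·x̄/σ²)/(1/σ₀² + n/σ²) = (σ²·μ₀ + σ₀²·n·x̄)/(σ² + n·σ₀²) = (2024.1001·282.88 + 9686.4964·1721.52)/60143.0785 = 17248074.718816/60143.0785 = 286.7840.

286.7840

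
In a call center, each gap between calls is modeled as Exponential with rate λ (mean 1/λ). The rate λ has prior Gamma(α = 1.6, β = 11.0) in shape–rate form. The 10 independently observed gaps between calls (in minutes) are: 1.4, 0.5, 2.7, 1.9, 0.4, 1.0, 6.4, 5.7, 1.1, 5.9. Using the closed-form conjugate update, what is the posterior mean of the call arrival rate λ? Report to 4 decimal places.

With a Gamma(shape α, rate β) prior on the exponential rate λ, the posterior after n observations with total T = Σxᵢ is Gamma(α+n, β+T).
Sum of observations T = 27.0 minutes; n = 10.
Posterior: Gamma(1.6+10, 11.0+27.0) = Gamma(11.6, 38.0).
Posterior mean of λ = α/β = 11.6/38.0 = 0.3053.

0.3053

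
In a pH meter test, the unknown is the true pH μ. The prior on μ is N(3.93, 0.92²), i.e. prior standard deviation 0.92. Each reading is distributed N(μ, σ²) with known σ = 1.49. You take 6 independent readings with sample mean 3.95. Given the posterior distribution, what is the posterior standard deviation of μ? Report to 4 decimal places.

0.5074

For Normal data with known variance σ², a Normal(μ₀, σ₀²) prior on μ is conjugate. Posterior precision = 1/σ₀² + n/σ²; posterior mean is the precision-weighted average of μ₀ and x̄.
σ₀² = 0.92² = 0.8464, σ² = 1.49² = 2.2201; σ² + n·σ₀² = 2.2201 + 6·0.8464 = 7.2985.
Posterior precision = 1/σ₀² + n/σ² = 1/0.8464 + 6/2.2201 = (σ² + n·σ₀²)/(σ₀²σ²) = 7.2985/(0.8464·2.2201); posterior variance σₙ² = σ₀²σ²/(σ² + n·σ₀²) = 0.8464·2.2201/7.2985 = 0.257463.
Posterior SD = √σₙ² = √(0.8464·2.2201/7.2985) = 0.5074.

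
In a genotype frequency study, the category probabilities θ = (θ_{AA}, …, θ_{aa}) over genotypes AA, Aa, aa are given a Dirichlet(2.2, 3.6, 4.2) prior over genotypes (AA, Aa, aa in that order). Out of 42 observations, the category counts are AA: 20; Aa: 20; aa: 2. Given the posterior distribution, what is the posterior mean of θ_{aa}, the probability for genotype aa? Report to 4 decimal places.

The Dirichlet prior is conjugate to the Multinomial likelihood: each posterior αⱼ = prior αⱼ + observed count nⱼ.
Posterior concentration: (22.2, 23.6, 6.2), total = 52.0.
E[θ_{aa}|data] = α_{aa}/Σα = 6.2/52.0 = 0.1192.

0.1192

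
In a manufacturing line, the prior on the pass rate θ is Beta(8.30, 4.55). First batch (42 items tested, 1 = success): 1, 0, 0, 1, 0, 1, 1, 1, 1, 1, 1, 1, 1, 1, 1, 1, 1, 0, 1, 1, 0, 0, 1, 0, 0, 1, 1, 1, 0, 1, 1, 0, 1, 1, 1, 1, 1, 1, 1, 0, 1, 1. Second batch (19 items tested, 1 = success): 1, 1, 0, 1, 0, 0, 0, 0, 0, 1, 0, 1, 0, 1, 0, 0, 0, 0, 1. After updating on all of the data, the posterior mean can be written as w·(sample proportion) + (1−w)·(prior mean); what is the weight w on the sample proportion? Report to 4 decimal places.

0.8260

The Beta prior is conjugate to a Binomial/Bernoulli likelihood; the update adds successes to α and failures to β.
Total number of items tested: n = 42 + 19 = 61.
Posterior mean = (α₀+k)/(α₀+β₀+n) = [n/(α₀+β₀+n)]·(k/n) + [(α₀+β₀)/(α₀+β₀+n)]·α₀/(α₀+β₀), so only n and the prior enter the weight.
The weight on the data is w = n/(α₀+β₀+n) = 61/(8.30+4.55+61) = 61/73.85 = 0.8260.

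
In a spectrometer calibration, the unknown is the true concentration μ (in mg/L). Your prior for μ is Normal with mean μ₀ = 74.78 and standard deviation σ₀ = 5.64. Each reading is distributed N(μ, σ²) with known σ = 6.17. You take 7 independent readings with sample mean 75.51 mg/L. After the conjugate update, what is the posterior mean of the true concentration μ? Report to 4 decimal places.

75.4034

For Normal data with known variance σ², a Normal(μ₀, σ₀²) prior on μ is conjugate. Posterior precision = 1/σ₀² + n/σ²; posterior mean is the precision-weighted average of μ₀ and x̄.
n·x̄ = 7·75.51 = 528.57.
σ₀² = 5.64² = 31.8096, σ² = 6.17² = 38.0689; σ² + n·σ₀² = 38.0689 + 7·31.8096 = 260.7361.
Posterior mean = (μ₀/σ₀² + n·x̄/σ²)/(1/σ₀² + n/σ²) = (σ²·μ₀ + σ₀²·n·x̄)/(σ² + n·σ₀²) = (38.0689·74.78 + 31.8096·528.57)/260.7361 = 19660.392614/260.7361 = 75.4034.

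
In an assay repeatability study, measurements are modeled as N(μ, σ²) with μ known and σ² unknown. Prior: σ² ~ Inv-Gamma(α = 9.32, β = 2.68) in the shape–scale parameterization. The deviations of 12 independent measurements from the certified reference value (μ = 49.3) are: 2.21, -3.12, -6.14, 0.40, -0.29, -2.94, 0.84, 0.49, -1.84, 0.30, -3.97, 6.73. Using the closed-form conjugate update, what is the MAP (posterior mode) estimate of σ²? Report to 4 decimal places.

With known mean μ and an Inverse-Gamma(α, β) prior on σ², the Normal likelihood is conjugate: posterior is Inv-Gamma(α + n/2, β + Σ(xᵢ−μ)²/2).
Σ(xᵢ−μ)² = (2.21)² + (-3.12)² + (-6.14)² + (0.40)² + (-0.29)² + (-2.94)² + (0.84)² + (0.49)² + (-1.84)² + (0.30)² + (-3.97)² + (6.73)² = 126.6809.
Posterior: Inv-Gamma(9.32 + 12/2, 2.68 + 126.6809/2) = Inv-Gamma(15.32, 66.02045).
Mode = β/(α+1) = 66.02045/16.32 = 4.0454.

4.0454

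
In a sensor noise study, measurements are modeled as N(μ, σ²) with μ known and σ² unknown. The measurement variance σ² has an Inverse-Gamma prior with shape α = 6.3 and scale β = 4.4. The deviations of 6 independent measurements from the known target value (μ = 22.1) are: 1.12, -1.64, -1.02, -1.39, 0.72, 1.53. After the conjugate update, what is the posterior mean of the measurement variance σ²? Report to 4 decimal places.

1.1190

With known mean μ and an Inverse-Gamma(α, β) prior on σ², the Normal likelihood is conjugate: posterior is Inv-Gamma(α + n/2, β + Σ(xᵢ−μ)²/2).
Σ(xᵢ−μ)² = (1.12)² + (-1.64)² + (-1.02)² + (-1.39)² + (0.72)² + (1.53)² = 9.7758.
Posterior: Inv-Gamma(6.3 + 6/2, 4.4 + 9.7758/2) = Inv-Gamma(9.30, 9.28790).
E[σ²|data] = β/(α−1) = 9.28790/8.30 = 1.1190.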